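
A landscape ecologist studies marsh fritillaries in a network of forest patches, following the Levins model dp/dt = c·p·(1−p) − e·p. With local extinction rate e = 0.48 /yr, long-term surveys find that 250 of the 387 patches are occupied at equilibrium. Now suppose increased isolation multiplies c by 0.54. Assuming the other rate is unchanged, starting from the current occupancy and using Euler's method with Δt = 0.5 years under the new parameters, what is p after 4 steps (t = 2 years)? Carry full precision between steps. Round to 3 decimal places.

Observed p* = 250/387 = 0.64599.
Balance c(1−p*) = e gives c = e/(1 − 0.64599) = 0.48/0.35401 = 1.35591.
Starting from p₀ = 0.64599; update p ← p + (dp/dt)·Δt with the new parameters.
t = 0.5: p = 0.64599 + (-0.07132) = 0.57468
t = 1: p = 0.57468 + (-0.04844) = 0.52624
t = 1.5: p = 0.52624 + (-0.03502) = 0.49121
t = 2: p = 0.49121 + (-0.02640) = 0.46482

0.465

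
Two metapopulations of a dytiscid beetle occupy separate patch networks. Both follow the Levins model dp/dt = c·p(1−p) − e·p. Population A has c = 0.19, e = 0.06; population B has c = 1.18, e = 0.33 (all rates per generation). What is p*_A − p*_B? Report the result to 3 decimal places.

-0.036

A: p*_A = 1 − 0.06/0.19 = 0.6842.
B: p*_B = 1 − 0.33/1.18 = 0.7203.
p*_A − p*_B = 0.6842 − 0.7203 = -0.0361.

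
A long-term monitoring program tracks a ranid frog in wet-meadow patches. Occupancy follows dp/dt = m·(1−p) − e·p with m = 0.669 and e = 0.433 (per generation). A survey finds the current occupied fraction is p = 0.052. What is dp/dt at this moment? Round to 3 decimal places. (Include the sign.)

0.612

Colonization term: m·(1−p) = 0.669×0.9480 = 0.63421.
Extinction term: e·p = 0.02252.
dp/dt = 0.63421 − 0.02252 = 0.61170.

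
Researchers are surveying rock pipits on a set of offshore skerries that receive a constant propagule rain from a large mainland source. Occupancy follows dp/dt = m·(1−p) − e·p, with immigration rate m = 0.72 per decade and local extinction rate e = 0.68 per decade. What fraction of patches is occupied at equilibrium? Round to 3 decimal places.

0.514

At equilibrium the propagule rain into empty patches balances local extinction: m(1−p*) = e·p*.
p* = m/(m+e) = 0.72/(0.72+0.68) = 0.72/1.4000 = 0.5143.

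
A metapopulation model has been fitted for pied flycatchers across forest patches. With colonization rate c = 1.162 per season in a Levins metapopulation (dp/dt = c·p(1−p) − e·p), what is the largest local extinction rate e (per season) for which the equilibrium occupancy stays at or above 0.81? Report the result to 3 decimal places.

0.221

1 − e/c ≥ 0.81 ⇒ e ≤ c(1 − 0.81) = 1.162 × 0.1900.
e_max = 0.2208.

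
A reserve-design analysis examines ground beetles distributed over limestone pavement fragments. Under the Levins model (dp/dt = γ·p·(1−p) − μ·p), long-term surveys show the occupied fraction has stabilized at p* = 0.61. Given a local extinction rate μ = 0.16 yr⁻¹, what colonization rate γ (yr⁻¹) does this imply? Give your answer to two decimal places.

0.41

At equilibrium γ(1−p*) = μ, so γ = μ/(1−p*).
γ = 0.16/(1 − 0.61) = 0.16/0.3900 = 0.4103.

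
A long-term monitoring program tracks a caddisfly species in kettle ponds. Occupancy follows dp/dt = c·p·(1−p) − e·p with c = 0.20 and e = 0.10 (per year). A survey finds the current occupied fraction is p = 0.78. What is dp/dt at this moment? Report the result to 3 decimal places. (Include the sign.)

-0.044

Colonization term: c·p·(1−p) = 0.20×0.78×0.2200 = 0.03432.
Extinction term: e·p = 0.07800.
dp/dt = 0.03432 − 0.07800 = -0.04368.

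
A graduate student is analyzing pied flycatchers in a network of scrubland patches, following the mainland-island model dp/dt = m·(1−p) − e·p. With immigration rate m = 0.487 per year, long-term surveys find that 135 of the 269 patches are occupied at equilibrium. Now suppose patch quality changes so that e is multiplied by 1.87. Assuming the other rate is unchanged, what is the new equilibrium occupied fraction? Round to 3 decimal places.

Observed p* = 135/269 = 0.50186.
Balance m(1−p*) = e·p* gives e = m(1−p*)/p* = 0.487×0.49814/0.50186 = 0.48339.
New p* = m/(m+e) = 0.48700/(0.48700+0.90394) = 0.35012.

0.350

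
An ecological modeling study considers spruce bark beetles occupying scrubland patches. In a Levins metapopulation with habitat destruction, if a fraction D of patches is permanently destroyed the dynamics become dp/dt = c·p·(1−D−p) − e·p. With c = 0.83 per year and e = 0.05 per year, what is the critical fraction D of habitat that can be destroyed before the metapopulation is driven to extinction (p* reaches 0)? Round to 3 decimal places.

The nontrivial equilibrium is p* = (1−D) − e/c; extinction occurs when this hits zero.
So D_crit = 1 − e/c = 1 − 0.05/0.83 = 1 − 0.0602 = 0.9398.
This equals the undisturbed p*, a classic result of Lande's extension.

0.940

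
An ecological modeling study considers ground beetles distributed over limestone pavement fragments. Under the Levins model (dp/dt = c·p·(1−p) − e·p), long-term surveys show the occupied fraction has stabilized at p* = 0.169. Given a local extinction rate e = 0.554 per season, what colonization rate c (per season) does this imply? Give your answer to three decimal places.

At equilibrium c(1−p*) = e, so c = e/(1−p*).
c = 0.554/(1 − 0.169) = 0.554/0.8310 = 0.6667.

0.667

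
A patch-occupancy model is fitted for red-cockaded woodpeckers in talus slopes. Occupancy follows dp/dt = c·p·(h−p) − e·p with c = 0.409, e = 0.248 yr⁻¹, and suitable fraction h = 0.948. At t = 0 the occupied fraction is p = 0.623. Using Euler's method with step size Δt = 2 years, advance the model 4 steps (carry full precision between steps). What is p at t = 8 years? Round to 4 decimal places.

Update rule: p ← p + [c·p·(h−p) − e·p]·Δt with Δt = 2.
p: 0.62300 → 0.47962  (Δp = -0.14338)
p: 0.47962 → 0.42549  (Δp = -0.05413)
p: 0.42549 → 0.39630  (Δp = -0.02918)
p: 0.39630 → 0.37858  (Δp = -0.01772)

0.3786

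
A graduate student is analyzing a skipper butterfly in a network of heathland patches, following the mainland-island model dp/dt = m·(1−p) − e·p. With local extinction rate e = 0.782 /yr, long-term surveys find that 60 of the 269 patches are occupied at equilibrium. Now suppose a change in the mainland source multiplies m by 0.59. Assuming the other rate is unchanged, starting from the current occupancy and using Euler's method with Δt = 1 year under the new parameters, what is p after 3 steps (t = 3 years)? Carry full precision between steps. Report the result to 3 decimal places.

Observed p* = 60/269 = 0.22305.
Balance m(1−p*) = e·p* gives m = e·p*/(1−p*) = 0.782×0.22305/0.77695 = 0.22450.
Starting from p₀ = 0.22305; update p ← p + (dp/dt)·Δt with the new parameters.
p: 0.22305 → 0.15153  (Δp = -0.07151)
p: 0.15153 → 0.14542  (Δp = -0.00612)
p: 0.14542 → 0.14489  (Δp = -0.00052)

0.145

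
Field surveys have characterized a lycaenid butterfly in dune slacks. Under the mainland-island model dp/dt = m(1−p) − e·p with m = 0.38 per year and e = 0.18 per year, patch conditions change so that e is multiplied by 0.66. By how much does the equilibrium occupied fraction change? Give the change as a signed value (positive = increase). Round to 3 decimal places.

0.083

Before: p* = 0.38/(0.38+0.18) = 0.6786.
After: m = 0.38, e = 0.1188; p* = 0.38/0.4988 = 0.7618.
Δp* = 0.7618 − 0.6786 = +0.0833.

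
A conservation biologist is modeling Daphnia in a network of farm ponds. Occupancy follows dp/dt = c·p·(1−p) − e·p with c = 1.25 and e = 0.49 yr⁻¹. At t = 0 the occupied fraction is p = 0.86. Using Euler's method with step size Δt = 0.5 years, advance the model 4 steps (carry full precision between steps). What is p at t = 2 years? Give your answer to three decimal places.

Update rule: p ← p + [c·p·(1−p) − e·p]·Δt with Δt = 0.5.
  1  |  dp/dt·Δt = -0.135450  |  p_1 = 0.724550
  2  |  dp/dt·Δt = -0.052779  |  p_2 = 0.671771
  3  |  dp/dt·Δt = -0.026775  |  p_3 = 0.644996
  4  |  dp/dt·Δt = -0.014914  |  p_4 = 0.630082

0.630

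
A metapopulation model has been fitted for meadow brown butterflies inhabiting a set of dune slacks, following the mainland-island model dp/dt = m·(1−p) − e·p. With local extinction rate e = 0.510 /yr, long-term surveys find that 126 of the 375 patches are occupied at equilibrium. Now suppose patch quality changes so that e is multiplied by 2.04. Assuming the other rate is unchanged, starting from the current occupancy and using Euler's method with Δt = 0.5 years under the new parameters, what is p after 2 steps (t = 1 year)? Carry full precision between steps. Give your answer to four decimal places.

Observed p* = 126/375 = 0.33600.
Balance m(1−p*) = e·p* gives m = e·p*/(1−p*) = 0.510×0.33600/0.66400 = 0.25807.
Starting from p₀ = 0.33600; update p ← p + (dp/dt)·Δt with the new parameters.
step 1: Δp = -0.08911, p = 0.24689
step 2: Δp = -0.03126, p = 0.21564

0.2156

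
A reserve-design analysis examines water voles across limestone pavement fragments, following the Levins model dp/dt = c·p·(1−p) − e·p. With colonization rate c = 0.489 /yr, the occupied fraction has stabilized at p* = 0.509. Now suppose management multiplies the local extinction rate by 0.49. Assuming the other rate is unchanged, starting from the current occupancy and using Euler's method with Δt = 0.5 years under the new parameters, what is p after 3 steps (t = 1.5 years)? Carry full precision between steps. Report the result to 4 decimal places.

0.5956

Balance c(1−p*) = e gives e = 0.489×(1 − 0.50900) = 0.24010.
Starting from p₀ = 0.50900; update p ← p + (dp/dt)·Δt with the new parameters.
p: 0.50900 → 0.54016  (Δp = +0.03116)
p: 0.54016 → 0.56912  (Δp = +0.02896)
p: 0.56912 → 0.59560  (Δp = +0.02648)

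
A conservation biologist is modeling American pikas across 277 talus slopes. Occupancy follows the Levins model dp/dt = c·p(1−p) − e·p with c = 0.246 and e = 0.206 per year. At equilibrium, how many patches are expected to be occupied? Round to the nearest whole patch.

p* = 1 − e/c = 1 − 0.206/0.246 = 0.1626.
Expected occupied patches = N × p* = 277 × 0.1626 = 45.04 ≈ 45.

45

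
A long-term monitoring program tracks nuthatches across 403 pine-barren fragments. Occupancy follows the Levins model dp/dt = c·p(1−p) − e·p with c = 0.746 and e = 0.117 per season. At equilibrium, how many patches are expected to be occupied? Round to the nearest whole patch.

340

p* = 1 − e/c = 1 − 0.117/0.746 = 0.8432.
Expected occupied patches = N × p* = 403 × 0.8432 = 339.79 ≈ 340.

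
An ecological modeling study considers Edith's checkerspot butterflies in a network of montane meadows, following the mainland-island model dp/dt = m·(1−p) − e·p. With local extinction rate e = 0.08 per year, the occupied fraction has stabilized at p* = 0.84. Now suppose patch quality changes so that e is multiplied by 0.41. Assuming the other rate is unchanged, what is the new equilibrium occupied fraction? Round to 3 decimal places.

0.928

Balance m(1−p*) = e·p* gives m = e·p*/(1−p*) = 0.08×0.84000/0.16000 = 0.42000.
New p* = m/(m+e) = 0.42000/(0.42000+0.03280) = 0.92756.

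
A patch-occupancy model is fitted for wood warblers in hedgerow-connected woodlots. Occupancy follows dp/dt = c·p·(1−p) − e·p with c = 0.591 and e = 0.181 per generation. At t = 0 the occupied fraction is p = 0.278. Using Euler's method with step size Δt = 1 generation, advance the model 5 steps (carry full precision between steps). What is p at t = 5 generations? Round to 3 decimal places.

0.593

Update rule: p ← p + [c·p·(1−p) − e·p]·Δt with Δt = 1.
step 1: Δp = +0.06831, p = 0.34631
step 2: Δp = +0.07111, p = 0.41741
step 3: Δp = +0.06817, p = 0.48558
step 4: Δp = +0.05974, p = 0.54532
step 5: Δp = +0.04783, p = 0.59315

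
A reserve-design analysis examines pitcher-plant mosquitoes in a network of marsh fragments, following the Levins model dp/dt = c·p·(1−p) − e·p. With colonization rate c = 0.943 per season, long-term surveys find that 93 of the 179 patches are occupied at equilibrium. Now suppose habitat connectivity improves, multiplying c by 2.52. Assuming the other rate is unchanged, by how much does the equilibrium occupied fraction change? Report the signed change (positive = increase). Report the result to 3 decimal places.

Observed p* = 93/179 = 0.51955.
Balance c(1−p*) = e gives e = 0.943×(1 − 0.51955) = 0.45306.
New p* = 1 − e/c = 1 − 0.45306/2.37636 = 0.80935.
Δp* = 0.80935 − 0.51955 = +0.28980.

0.290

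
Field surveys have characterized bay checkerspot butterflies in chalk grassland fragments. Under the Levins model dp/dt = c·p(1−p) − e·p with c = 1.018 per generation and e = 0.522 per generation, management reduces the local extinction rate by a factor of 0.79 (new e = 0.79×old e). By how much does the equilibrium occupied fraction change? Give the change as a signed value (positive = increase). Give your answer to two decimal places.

0.11

Before: p* = 1 − 0.522/1.018 = 0.4872.
After the change, c = 1.018, e = 0.41238, so p* = 1 − 0.41238/1.018 = 0.5949.
Δp* = 0.5949 − 0.4872 = +0.1077.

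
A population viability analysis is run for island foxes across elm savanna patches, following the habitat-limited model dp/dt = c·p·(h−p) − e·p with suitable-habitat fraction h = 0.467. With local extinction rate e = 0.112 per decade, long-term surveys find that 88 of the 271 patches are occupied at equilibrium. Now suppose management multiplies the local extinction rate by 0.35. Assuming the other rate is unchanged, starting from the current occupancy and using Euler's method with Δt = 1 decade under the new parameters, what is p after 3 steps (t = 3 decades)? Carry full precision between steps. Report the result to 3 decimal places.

Observed p* = 88/271 = 0.32472.
Balance c(h−p*) = e gives c = e/(0.467 − 0.32472) = 0.112/0.14228 = 0.78720.
Starting from p₀ = 0.32472; update p ← p + (dp/dt)·Δt with the new parameters.
  1  |  dp/dt·Δt = +0.023640  |  p_1 = 0.348363
  2  |  dp/dt·Δt = +0.018878  |  p_2 = 0.367241
  3  |  dp/dt·Δt = +0.014444  |  p_3 = 0.381685

0.382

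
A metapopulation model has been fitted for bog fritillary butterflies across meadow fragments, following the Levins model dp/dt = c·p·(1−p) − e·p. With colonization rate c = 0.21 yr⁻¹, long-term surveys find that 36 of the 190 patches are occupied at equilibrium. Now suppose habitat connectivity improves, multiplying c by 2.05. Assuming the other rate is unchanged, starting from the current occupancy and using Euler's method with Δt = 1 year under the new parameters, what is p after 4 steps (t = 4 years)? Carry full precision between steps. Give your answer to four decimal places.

Observed p* = 36/190 = 0.18947.
Balance c(1−p*) = e gives e = 0.21×(1 − 0.18947) = 0.17021.
Starting from p₀ = 0.18947; update p ← p + (dp/dt)·Δt with the new parameters.
t = 1: p = 0.18947 + (+0.03386) = 0.22334
t = 2: p = 0.22334 + (+0.03666) = 0.26000
t = 3: p = 0.26000 + (+0.03857) = 0.29857
t = 4: p = 0.29857 + (+0.03934) = 0.33791

0.3379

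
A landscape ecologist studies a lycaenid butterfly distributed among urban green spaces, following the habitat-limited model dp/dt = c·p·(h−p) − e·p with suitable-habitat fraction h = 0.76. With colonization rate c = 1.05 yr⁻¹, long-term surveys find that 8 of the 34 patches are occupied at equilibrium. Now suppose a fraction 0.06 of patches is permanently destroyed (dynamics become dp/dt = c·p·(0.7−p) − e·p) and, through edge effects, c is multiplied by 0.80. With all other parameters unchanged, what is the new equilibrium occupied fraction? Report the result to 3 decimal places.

Observed p* = 8/34 = 0.23529.
Balance c(h−p*) = e gives e = 1.05×(0.76 − 0.23529) = 0.55095.
New p* = 0.7 − e/c = 0.7 − 0.55095/0.84000 = 0.04411.

0.044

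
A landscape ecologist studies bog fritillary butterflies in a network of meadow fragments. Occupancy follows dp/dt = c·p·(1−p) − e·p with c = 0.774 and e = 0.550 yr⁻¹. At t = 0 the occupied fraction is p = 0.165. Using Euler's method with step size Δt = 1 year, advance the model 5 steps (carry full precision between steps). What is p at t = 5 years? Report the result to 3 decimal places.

Update rule: p ← p + [c·p·(1−p) − e·p]·Δt with Δt = 1.
step 1: Δp = +0.01589, p = 0.18089
step 2: Δp = +0.01519, p = 0.19608
step 3: Δp = +0.01416, p = 0.21024
step 4: Δp = +0.01288, p = 0.22313
step 5: Δp = +0.01145, p = 0.23457

0.235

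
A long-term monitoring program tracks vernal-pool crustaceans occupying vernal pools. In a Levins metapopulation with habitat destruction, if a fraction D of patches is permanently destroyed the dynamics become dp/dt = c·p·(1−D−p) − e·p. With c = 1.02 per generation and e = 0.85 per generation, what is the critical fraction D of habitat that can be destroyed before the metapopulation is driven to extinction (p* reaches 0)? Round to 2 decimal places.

The nontrivial equilibrium is p* = (1−D) − e/c; extinction occurs when this hits zero.
So D_crit = 1 − e/c = 1 − 0.85/1.02 = 1 − 0.8333 = 0.1667.
This equals the undisturbed p*, a classic result of Lande's extension.

0.17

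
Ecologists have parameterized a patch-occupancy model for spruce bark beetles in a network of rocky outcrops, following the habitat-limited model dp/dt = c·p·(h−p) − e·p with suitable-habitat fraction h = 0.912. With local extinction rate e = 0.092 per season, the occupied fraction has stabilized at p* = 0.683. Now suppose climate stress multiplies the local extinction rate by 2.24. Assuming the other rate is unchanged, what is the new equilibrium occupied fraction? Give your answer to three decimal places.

Balance c(h−p*) = e gives c = e/(0.912 − 0.68300) = 0.092/0.22900 = 0.40175.
New p* = 0.912 − e/c = 0.912 − 0.20608/0.40175 = 0.39904.

0.399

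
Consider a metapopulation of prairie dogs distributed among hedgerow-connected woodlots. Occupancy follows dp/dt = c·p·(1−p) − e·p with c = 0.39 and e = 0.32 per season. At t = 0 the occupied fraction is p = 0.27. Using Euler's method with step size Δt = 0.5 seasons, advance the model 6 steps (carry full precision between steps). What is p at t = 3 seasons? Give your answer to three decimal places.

Update rule: p ← p + [c·p·(1−p) − e·p]·Δt with Δt = 0.5.
step 1: Δp = -0.00477, p = 0.26523
step 2: Δp = -0.00443, p = 0.26080
step 3: Δp = -0.00414, p = 0.25666
step 4: Δp = -0.00386, p = 0.25280
step 5: Δp = -0.00361, p = 0.24919
step 6: Δp = -0.00339, p = 0.24580

0.246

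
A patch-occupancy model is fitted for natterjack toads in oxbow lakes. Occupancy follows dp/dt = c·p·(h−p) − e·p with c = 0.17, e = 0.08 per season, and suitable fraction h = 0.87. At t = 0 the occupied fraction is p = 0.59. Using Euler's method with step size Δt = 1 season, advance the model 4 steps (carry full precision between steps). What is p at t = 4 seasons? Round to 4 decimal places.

Update rule: p ← p + [c·p·(h−p) − e·p]·Δt with Δt = 1.
p: 0.59000 → 0.57088  (Δp = -0.01912)
p: 0.57088 → 0.55424  (Δp = -0.01664)
p: 0.55424 → 0.53965  (Δp = -0.01459)
p: 0.53965 → 0.52679  (Δp = -0.01287)

0.5268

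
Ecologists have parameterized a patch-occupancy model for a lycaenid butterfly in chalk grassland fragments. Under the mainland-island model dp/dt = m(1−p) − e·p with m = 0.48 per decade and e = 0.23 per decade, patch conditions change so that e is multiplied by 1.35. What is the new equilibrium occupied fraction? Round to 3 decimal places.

0.607

Before: p* = 0.48/(0.48+0.23) = 0.6761.
After: m = 0.48, e = 0.3105; p* = 0.48/0.7905 = 0.6072.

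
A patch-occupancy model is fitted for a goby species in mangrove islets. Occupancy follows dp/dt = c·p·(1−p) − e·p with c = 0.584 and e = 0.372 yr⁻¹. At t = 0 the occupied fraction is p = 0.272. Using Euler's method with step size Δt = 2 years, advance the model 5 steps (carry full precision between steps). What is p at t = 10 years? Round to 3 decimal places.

Update rule: p ← p + [c·p·(1−p) − e·p]·Δt with Δt = 2.
step 1: Δp = +0.02891, p = 0.30091
step 2: Δp = +0.02183, p = 0.32274
step 3: Δp = +0.01518, p = 0.33792
step 4: Δp = +0.00990, p = 0.34783
step 5: Δp = +0.00617, p = 0.35400

0.354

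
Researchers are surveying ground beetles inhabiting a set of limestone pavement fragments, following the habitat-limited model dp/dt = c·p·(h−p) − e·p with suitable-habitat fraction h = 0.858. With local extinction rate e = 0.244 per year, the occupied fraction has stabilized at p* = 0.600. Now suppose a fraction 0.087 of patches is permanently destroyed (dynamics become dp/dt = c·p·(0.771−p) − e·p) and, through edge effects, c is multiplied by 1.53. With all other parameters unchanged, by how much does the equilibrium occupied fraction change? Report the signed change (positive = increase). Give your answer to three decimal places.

0.002

Balance c(h−p*) = e gives c = e/(0.858 − 0.60000) = 0.244/0.25800 = 0.94574.
New p* = 0.771 − e/c = 0.771 − 0.24400/1.44698 = 0.60237.
Δp* = 0.60237 − 0.60000 = +0.00237.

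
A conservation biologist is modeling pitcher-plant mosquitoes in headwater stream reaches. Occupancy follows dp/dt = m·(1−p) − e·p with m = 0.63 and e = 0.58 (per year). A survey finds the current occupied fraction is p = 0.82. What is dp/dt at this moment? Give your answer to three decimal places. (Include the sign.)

Colonization term: m·(1−p) = 0.63×0.1800 = 0.11340.
Extinction term: e·p = 0.47560.
dp/dt = 0.11340 − 0.47560 = -0.36220.

-0.362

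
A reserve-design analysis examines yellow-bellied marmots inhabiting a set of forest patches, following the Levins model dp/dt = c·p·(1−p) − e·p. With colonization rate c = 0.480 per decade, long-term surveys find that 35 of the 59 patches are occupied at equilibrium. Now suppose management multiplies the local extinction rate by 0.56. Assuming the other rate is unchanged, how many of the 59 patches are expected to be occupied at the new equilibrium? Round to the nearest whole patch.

46

Observed p* = 35/59 = 0.59322.
Balance c(1−p*) = e gives e = 0.480×(1 − 0.59322) = 0.19525.
New p* = 1 − e/c = 1 − 0.10934/0.48000 = 0.77221.
Expected occupied = 59 × 0.77221 = 45.56 ≈ 46.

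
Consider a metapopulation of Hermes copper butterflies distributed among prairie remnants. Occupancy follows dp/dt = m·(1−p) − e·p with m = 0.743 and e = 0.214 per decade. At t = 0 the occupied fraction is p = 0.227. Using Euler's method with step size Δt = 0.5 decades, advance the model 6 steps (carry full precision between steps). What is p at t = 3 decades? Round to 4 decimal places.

Update rule: p ← p + [m·(1−p) − e·p]·Δt with Δt = 0.5.
  1  |  dp/dt·Δt = +0.262881  |  p_1 = 0.489881
  2  |  dp/dt·Δt = +0.137092  |  p_2 = 0.626973
  3  |  dp/dt·Δt = +0.071494  |  p_3 = 0.698466
  4  |  dp/dt·Δt = +0.037284  |  p_4 = 0.735750
  5  |  dp/dt·Δt = +0.019444  |  p_5 = 0.755194
  6  |  dp/dt·Δt = +0.010140  |  p_6 = 0.765334

0.7653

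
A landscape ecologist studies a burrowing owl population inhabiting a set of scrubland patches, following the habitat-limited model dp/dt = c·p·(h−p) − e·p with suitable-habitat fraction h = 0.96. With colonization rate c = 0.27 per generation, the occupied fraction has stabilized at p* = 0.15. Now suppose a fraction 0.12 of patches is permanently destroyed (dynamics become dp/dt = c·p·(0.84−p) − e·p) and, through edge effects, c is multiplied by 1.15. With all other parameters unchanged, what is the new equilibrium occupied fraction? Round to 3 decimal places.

0.136

Balance c(h−p*) = e gives e = 0.27×(0.96 − 0.15000) = 0.21870.
New p* = 0.84 − e/c = 0.84 − 0.21870/0.31050 = 0.13565.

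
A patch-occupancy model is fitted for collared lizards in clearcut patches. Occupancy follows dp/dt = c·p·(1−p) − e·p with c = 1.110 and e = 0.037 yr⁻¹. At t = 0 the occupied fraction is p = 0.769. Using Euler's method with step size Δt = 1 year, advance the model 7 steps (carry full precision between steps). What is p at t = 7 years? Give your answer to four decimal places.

Update rule: p ← p + [c·p·(1−p) − e·p]·Δt with Δt = 1.
t = 1: p = 0.76900 + (+0.16873) = 0.93773
t = 2: p = 0.93773 + (+0.03012) = 0.96785
t = 3: p = 0.96785 + (-0.00127) = 0.96658
t = 4: p = 0.96658 + (+0.00009) = 0.96667
t = 5: p = 0.96667 + (-0.00001) = 0.96667
t = 6: p = 0.96667 + (+0.00000) = 0.96667
t = 7: p = 0.96667 + (-0.00000) = 0.96667

0.9667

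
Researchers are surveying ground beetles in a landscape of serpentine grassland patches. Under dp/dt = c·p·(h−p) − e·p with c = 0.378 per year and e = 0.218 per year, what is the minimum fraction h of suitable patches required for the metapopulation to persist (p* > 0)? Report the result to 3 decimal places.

0.577

p* = h − e/c is positive only when h > e/c.
h_min = e/c = 0.218/0.378 = 0.5767.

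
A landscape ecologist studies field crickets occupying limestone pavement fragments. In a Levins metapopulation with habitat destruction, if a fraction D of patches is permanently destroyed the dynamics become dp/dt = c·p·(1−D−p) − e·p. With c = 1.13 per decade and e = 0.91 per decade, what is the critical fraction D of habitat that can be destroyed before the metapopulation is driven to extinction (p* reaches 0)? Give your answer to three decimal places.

The nontrivial equilibrium is p* = (1−D) − e/c; extinction occurs when this hits zero.
So D_crit = 1 − e/c = 1 − 0.91/1.13 = 1 − 0.8053 = 0.1947.
This equals the undisturbed p*, a classic result of Lande's extension.

0.195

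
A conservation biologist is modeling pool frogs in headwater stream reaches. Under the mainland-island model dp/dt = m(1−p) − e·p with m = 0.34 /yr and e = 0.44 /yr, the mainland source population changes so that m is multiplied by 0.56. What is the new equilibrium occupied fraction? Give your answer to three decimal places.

Before: p* = 0.34/(0.34+0.44) = 0.4359.
After: m = 0.1904, e = 0.44; p* = 0.1904/0.6304 = 0.3020.

0.302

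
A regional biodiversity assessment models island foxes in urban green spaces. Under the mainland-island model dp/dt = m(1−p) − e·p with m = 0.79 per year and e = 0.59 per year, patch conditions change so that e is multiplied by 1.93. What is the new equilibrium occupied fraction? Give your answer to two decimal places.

Before: p* = 0.79/(0.79+0.59) = 0.5725.
After: m = 0.79, e = 1.1387; p* = 0.79/1.9287 = 0.4096.

0.41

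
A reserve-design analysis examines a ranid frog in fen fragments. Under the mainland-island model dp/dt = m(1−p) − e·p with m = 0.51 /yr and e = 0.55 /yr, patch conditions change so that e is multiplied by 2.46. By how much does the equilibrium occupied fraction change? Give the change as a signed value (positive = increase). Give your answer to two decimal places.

Before: p* = 0.51/(0.51+0.55) = 0.4811.
After: m = 0.51, e = 1.353; p* = 0.51/1.8630 = 0.2738.
Δp* = 0.2738 − 0.4811 = -0.2074.

-0.21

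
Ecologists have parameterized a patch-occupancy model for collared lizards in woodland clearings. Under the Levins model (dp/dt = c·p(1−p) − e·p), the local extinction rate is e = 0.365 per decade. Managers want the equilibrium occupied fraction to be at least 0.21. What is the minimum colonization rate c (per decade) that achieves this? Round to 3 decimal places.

p* = 1 − e/c ≥ 0.21 requires e/c ≤ 0.7900, i.e. c ≥ e/0.7900.
c_min = 0.365/0.7900 = 0.4620.

0.462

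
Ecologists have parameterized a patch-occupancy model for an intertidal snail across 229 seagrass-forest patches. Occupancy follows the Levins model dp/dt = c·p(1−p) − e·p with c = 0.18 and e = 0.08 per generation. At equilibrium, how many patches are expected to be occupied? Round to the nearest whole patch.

127

p* = 1 − e/c = 1 − 0.08/0.18 = 0.5556.
Expected occupied patches = N × p* = 229 × 0.5556 = 127.22 ≈ 127.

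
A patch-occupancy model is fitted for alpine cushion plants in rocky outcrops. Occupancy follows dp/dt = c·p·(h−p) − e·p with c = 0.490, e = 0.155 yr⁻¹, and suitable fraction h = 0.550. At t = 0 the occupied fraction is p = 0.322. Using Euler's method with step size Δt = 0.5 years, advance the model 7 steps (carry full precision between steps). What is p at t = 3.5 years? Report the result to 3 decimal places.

Update rule: p ← p + [c·p·(h−p) − e·p]·Δt with Δt = 0.5.
p: 0.32200 → 0.31503  (Δp = -0.00697)
p: 0.31503 → 0.30875  (Δp = -0.00628)
p: 0.30875 → 0.30307  (Δp = -0.00568)
p: 0.30307 → 0.29792  (Δp = -0.00515)
p: 0.29792 → 0.29323  (Δp = -0.00469)
p: 0.29323 → 0.28895  (Δp = -0.00428)
p: 0.28895 → 0.28504  (Δp = -0.00391)

0.285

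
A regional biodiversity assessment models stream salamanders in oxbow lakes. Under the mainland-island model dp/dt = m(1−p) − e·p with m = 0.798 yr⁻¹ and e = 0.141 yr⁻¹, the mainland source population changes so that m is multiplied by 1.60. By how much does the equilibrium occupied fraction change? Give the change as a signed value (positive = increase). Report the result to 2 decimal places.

Before: p* = 0.798/(0.798+0.141) = 0.8498.
After: m = 1.2768, e = 0.141; p* = 1.2768/1.4178 = 0.9006.
Δp* = 0.9006 − 0.8498 = +0.0507.

0.05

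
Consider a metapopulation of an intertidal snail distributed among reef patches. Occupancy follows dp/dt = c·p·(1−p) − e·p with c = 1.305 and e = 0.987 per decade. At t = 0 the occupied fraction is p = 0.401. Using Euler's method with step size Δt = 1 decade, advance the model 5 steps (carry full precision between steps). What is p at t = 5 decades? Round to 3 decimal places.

Update rule: p ← p + [c·p·(1−p) − e·p]·Δt with Δt = 1.
  1  |  dp/dt·Δt = -0.082327  |  p_1 = 0.318673
  2  |  dp/dt·Δt = -0.031188  |  p_2 = 0.287485
  3  |  dp/dt·Δt = -0.016435  |  p_3 = 0.271050
  4  |  dp/dt·Δt = -0.009682  |  p_4 = 0.261368
  5  |  dp/dt·Δt = -0.006034  |  p_5 = 0.255334

0.255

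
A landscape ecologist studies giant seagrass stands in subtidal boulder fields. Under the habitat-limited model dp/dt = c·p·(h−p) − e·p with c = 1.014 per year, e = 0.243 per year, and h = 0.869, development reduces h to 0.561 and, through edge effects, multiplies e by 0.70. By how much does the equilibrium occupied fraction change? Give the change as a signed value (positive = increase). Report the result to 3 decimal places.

Before: p* = h − e/c = 0.869 − 0.243/1.014 = 0.869 − 0.2396 = 0.6294.
After: c = 1.014, e = 0.1701, h = 0.561; p* = 0.561 − 0.1701/1.014 = 0.3932.
Δp* = 0.3932 − 0.6294 = -0.2361.

-0.236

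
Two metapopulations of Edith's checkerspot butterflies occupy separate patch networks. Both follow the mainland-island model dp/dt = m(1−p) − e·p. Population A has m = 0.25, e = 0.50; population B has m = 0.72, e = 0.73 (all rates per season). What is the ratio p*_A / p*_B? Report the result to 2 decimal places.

A: p*_A = m/(m+e) = 0.25/0.7500 = 0.3333.
B: p*_B = 0.72/1.4500 = 0.4966.
p*_A / p*_B = 0.3333/0.4966 = 0.6713.

0.67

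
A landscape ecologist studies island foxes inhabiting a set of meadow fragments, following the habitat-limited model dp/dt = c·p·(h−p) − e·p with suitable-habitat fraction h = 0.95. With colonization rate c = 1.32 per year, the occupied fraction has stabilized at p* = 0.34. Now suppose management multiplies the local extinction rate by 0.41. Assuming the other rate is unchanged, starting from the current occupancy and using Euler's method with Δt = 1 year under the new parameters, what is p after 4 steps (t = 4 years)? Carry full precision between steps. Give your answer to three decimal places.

Balance c(h−p*) = e gives e = 1.32×(0.95 − 0.34000) = 0.80520.
Starting from p₀ = 0.34000; update p ← p + (dp/dt)·Δt with the new parameters.
  1  |  dp/dt·Δt = +0.161523  |  p_1 = 0.501523
  2  |  dp/dt·Δt = +0.131328  |  p_2 = 0.632851
  3  |  dp/dt·Δt = +0.056010  |  p_3 = 0.688861
  4  |  dp/dt·Δt = +0.010038  |  p_4 = 0.698899

0.699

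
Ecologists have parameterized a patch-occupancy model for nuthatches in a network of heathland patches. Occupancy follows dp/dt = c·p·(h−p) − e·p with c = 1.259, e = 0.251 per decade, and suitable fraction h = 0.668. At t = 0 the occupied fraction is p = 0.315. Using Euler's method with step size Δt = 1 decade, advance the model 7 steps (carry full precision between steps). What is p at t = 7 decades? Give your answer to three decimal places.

0.468

Update rule: p ← p + [c·p·(h−p) − e·p]·Δt with Δt = 1.
p: 0.31500 → 0.37593  (Δp = +0.06093)
p: 0.37593 → 0.41981  (Δp = +0.04388)
p: 0.41981 → 0.44561  (Δp = +0.02581)
p: 0.44561 → 0.45853  (Δp = +0.01292)
p: 0.45853 → 0.46436  (Δp = +0.00583)
p: 0.46436 → 0.46686  (Δp = +0.00250)
p: 0.46686 → 0.46790  (Δp = +0.00104)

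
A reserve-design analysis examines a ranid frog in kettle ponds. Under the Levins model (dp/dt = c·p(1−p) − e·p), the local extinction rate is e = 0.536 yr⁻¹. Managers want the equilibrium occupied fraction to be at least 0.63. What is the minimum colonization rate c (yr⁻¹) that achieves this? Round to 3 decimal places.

1.449

p* = 1 − e/c ≥ 0.63 requires e/c ≤ 0.3700, i.e. c ≥ e/0.3700.
c_min = 0.536/0.3700 = 1.4486.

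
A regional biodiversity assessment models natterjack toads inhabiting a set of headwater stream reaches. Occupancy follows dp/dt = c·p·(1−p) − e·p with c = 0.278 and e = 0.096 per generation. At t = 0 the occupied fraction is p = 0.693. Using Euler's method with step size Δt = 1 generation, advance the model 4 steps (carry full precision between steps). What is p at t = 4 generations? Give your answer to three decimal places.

Update rule: p ← p + [c·p·(1−p) − e·p]·Δt with Δt = 1.
step 1: Δp = -0.00738, p = 0.68562
step 2: Δp = -0.00590, p = 0.67972
step 3: Δp = -0.00473, p = 0.67499
step 4: Δp = -0.00381, p = 0.67118

0.671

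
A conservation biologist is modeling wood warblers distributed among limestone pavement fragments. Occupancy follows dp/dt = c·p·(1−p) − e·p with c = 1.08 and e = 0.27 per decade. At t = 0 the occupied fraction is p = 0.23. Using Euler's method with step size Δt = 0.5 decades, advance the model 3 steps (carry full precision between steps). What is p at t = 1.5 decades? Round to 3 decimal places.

Update rule: p ← p + [c·p·(1−p) − e·p]·Δt with Δt = 0.5.
step 1: Δp = +0.06458, p = 0.29458
step 2: Δp = +0.07245, p = 0.36703
step 3: Δp = +0.07590, p = 0.44293

0.443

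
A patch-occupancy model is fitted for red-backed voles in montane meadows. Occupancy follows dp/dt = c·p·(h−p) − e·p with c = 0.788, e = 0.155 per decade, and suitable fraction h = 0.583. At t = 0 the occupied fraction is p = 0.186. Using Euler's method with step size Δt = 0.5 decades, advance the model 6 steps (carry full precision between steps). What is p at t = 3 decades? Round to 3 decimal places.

Update rule: p ← p + [c·p·(h−p) − e·p]·Δt with Δt = 0.5.
t = 0.5: p = 0.18600 + (+0.01468) = 0.20068
t = 1: p = 0.20068 + (+0.01468) = 0.21536
t = 1.5: p = 0.21536 + (+0.01450) = 0.22986
t = 2: p = 0.22986 + (+0.01417) = 0.24403
t = 2.5: p = 0.24403 + (+0.01368) = 0.25771
t = 3: p = 0.25771 + (+0.01306) = 0.27076

0.271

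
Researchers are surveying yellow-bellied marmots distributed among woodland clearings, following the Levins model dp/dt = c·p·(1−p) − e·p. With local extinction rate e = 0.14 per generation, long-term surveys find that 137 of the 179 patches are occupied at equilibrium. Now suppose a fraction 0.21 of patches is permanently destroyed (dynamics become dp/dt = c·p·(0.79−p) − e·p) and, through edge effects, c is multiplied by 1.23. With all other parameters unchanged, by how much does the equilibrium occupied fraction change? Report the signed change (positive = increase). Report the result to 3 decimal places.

-0.166

Observed p* = 137/179 = 0.76536.
Balance c(1−p*) = e gives c = e/(1 − 0.76536) = 0.14/0.23464 = 0.59666.
New p* = 0.79 − e/c = 0.79 − 0.14000/0.73389 = 0.59924.
Δp* = 0.59924 − 0.76536 = -0.16612.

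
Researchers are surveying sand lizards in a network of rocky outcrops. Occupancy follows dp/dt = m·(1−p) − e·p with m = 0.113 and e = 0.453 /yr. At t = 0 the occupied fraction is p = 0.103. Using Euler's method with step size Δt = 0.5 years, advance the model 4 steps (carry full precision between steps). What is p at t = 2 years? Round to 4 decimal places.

0.1741

Update rule: p ← p + [m·(1−p) − e·p]·Δt with Δt = 0.5.
t = 0.5: p = 0.10300 + (+0.02735) = 0.13035
t = 1: p = 0.13035 + (+0.01961) = 0.14996
t = 1.5: p = 0.14996 + (+0.01406) = 0.16402
t = 2: p = 0.16402 + (+0.01008) = 0.17410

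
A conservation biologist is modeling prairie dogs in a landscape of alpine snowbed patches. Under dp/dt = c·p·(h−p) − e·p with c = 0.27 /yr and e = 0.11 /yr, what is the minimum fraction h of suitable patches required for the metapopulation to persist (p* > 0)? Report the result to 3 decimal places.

0.407

p* = h − e/c is positive only when h > e/c.
h_min = e/c = 0.11/0.27 = 0.4074.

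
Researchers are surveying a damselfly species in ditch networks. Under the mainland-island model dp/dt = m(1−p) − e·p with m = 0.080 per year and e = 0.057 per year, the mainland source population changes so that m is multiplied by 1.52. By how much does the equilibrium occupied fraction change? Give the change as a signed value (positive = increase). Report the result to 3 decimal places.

0.097

Before: p* = 0.080/(0.080+0.057) = 0.5839.
After: m = 0.1216, e = 0.057; p* = 0.1216/0.1786 = 0.6809.
Δp* = 0.6809 − 0.5839 = +0.0969.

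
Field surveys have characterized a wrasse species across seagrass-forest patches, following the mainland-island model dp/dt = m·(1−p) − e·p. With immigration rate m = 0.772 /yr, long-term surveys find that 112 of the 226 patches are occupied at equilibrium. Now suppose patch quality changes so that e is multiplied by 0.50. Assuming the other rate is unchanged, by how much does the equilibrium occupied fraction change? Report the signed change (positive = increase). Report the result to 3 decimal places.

0.167

Observed p* = 112/226 = 0.49558.
Balance m(1−p*) = e·p* gives e = m(1−p*)/p* = 0.772×0.50442/0.49558 = 0.78577.
New p* = m/(m+e) = 0.77200/(0.77200+0.39288) = 0.66273.
Δp* = 0.66273 − 0.49558 = +0.16715.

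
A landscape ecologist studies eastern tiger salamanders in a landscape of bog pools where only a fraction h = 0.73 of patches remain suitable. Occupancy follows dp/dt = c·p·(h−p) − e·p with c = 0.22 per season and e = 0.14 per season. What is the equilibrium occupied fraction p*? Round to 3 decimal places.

Setting dp/dt = 0 and dividing by p* gives c·(h−p*) = e.
So p* = h − e/c = 0.73 − 0.14/0.22 = 0.73 − 0.6364 = 0.0936.

0.094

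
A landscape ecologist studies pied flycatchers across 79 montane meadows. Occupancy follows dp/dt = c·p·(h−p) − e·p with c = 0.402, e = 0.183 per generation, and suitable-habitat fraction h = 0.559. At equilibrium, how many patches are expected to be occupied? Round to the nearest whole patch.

8

p* = h − e/c = 0.559 − 0.4552 = 0.1038.
Expected occupied patches = N × p* = 79 × 0.1038 = 8.20 ≈ 8.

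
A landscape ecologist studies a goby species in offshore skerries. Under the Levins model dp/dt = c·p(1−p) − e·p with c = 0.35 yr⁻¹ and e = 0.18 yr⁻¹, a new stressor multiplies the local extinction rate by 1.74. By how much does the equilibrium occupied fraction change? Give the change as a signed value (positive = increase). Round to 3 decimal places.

Before: p* = 1 − 0.18/0.35 = 0.4857.
After the change, c = 0.35, e = 0.3132, so p* = 1 − 0.3132/0.35 = 0.1051.
Δp* = 0.1051 − 0.4857 = -0.3806.

-0.381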